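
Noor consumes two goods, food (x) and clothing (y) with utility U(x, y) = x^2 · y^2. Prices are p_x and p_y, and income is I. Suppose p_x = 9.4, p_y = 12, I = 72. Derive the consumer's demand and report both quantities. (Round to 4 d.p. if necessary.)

x* = 3.8298, y* = 3

MU_x/MU_y = (2·y)/(2·x); tangency sets this equal to p_x/p_y.
Rearranging, p_y·y = p_x·x. Substituting into the budget gives p_x·x·(1 + 1) = I.
Demand: x*(p_x,p_y,I) = 0.5·I/p_x and y* = 0.5·I/p_y.
At p_x=9.4, p_y=12, I=72: x* = 0.5·72/9.4 = 3.8298, y* = 3.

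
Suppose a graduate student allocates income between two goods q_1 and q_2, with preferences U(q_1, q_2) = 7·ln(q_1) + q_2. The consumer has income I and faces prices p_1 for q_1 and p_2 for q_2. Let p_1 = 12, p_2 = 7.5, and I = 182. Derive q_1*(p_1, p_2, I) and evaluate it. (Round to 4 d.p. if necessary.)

Set MRS = p_1/p_2: (7/q_1)/1 = p_1/p_2.
So q_1*(p_1,p_2) = 7·p_2/p_1, independent of income; and q_2* = (I − 7·p_2)/p_2.
At the given prices: q_1* = 7·7.5/12 = 4.375.

q_1* = 4.375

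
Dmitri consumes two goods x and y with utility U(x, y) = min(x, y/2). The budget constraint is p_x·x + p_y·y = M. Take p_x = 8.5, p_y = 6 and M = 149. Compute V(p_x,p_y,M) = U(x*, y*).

Leontief preferences: the optimum is at the kink where x/1 = y/2, i.e. y = 2·x.
Budget: p_x·x + p_y·2·x = M, so (p_x + 2·p_y)·x = M.
Demand: x*(p_x,p_y,M) = M/(p_x + 2·p_y), y* = 2·M/(p_x + 2·p_y).
Here 8.5 + 2·6 = 20.5, giving x* = 7.2683 and y* = 14.5366.
Utility at the optimum: U(7.2683, 14.5366) = 7.2683.

V = 7.2683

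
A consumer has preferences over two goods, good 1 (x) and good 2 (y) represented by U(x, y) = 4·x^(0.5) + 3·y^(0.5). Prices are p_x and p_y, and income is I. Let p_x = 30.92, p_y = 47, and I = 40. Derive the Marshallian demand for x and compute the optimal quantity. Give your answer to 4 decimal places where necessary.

x* = 0.9442

With the ratio pinned down, the budget gives x* = I/(p_x + p_y·(y/x)) and y* = (y/x)·x*.
Numerically y/x = 0.243448, so x* = 40/(30.92 + 47·0.243448) = 0.9442.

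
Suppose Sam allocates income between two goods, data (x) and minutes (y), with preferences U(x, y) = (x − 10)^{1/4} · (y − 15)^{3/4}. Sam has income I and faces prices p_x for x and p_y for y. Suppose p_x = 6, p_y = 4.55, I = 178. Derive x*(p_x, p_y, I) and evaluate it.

x* = 12.0729

This is Cobb-Douglas in (x−10, y−15): tangency gives 0.25·p_y·(y−15) = 0.75·p_x·(x−10).
Substituting into the budget: x* = 10 + 0.25·(I − 10·p_x − 15·p_y)/p_x, and y* = 15 + 0.75·(…)/p_y.
Discretionary income = 178 − 10·6 − 15·4.55 = 49.75; x* = 10 + 0.25·49.75/6 = 12.0729.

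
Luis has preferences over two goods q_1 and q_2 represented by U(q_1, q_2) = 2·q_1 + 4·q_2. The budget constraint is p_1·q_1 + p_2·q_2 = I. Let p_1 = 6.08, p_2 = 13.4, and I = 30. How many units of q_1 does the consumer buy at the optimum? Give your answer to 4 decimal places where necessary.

q_1* = 4.9342

q_1 gives more utility per dollar, so spend all income on q_1: q_1* = I/p_1, q_2* = 0.
Numerically: q_1* = 4.9342, q_2* = 0.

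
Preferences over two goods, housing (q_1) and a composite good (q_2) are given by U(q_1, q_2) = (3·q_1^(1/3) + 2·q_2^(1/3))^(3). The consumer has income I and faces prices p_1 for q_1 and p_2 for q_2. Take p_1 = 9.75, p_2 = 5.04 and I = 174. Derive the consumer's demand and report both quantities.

q_1* = 10.1566, q_2* = 14.8756

Substitute q_2 = (q_2/q_1)·q_1 into the budget: q_1* = I/(p_1 + p_2·(q_2/q_1)).
Numerically q_2/q_1 = 1.464618, so q_1* = 174/(9.75 + 5.04·1.464618) = 10.1566 and q_2* = 1.464618·10.1566 = 14.8756.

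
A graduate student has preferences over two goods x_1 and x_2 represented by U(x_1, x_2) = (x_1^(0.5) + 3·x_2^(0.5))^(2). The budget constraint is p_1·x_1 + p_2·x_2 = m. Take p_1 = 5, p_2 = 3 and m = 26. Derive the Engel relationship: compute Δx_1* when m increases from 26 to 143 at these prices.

Δx_1* = 1.4625

MRS = MU_x_1/MU_x_2 = (1/3)·(x_2/x_1)^(0.5). Set equal to p_1/p_2.
Solve for the ratio: x_2/x_1 = [3·p_1/p_2]^(2).
Substitute x_2 = (x_2/x_1)·x_1 into the budget: x_1* = m/(p_1 + p_2·(x_2/x_1)).
Numerically x_2/x_1 = 25, so x_1* = 26/(5 + 3·25) = 0.325.
At m' = 143: x_1* = 1.7875. Change: 1.7875 − 0.325 = 1.4625.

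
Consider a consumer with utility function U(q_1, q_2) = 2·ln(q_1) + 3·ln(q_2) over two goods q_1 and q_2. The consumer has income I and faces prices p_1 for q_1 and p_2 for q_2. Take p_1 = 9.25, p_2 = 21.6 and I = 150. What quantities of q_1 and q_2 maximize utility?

q_1* = 6.4865, q_2* = 4.1667

At p_1=9.25, p_2=21.6, I=150: q_1* = 0.4·150/9.25 = 6.4865, q_2* = 4.1667.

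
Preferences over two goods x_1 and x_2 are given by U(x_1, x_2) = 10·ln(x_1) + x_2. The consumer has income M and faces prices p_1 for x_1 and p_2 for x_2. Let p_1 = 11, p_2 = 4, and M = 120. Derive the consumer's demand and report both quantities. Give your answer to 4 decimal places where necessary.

x_1* = 3.6364, x_2* = 20

Set MRS = p_1/p_2: (10/x_1)/1 = p_1/p_2.
So x_1*(p_1,p_2) = 10·p_2/p_1, independent of income; and x_2* = (M − 10·p_2)/p_2.
At the given prices: x_1* = 10·4/11 = 3.6364, and x_2* = 20.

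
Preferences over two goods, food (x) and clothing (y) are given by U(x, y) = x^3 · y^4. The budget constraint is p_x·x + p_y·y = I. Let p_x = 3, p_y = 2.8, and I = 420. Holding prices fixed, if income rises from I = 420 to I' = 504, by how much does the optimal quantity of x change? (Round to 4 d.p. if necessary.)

Δx* = 12

The MRS is (3/4)·y/x. Set MRS = p_x/p_y.
Rearranging, p_y·y = (4/3)·p_x·x. Substituting into the budget gives p_x·x·(1 + (4/3)) = I.
Demand: x*(p_x,p_y,I) = 3/7·I/p_x and y* = 4/7·I/p_y.
At p_x=3, p_y=2.8, I=420: x* = 3/7·420/3 = 60.
At I' = 504: x* = 72. Change: 72 − 60 = 12.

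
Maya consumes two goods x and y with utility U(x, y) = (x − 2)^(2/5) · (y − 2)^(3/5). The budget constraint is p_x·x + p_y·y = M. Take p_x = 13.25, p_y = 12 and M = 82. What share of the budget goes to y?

share on y = 0.5232

After buying the subsistence bundle (2, 2), a share 0.4 of the remaining income goes to x: x* = 2 + 0.4·(M − 2p_x − 2p_y)/p_x.
Discretionary income = 82 − 2·13.25 − 2·12 = 31.5; x* = 2 + 0.4·31.5/13.25 = 2.9509; y* = 2 + 0.6·31.5/12 = 3.575.
Expenditure on y: 12·3.575 = 42.9; share = 0.5232.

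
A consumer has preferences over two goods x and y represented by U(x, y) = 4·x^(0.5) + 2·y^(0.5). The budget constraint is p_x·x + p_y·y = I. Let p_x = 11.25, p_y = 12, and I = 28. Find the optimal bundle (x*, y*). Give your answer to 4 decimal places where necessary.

x* = 2.0163, y* = 0.443

From the CES first-order condition, 2·(y/x)^(0.5) = p_x/p_y.
Solve for the ratio: y/x = [(1/2)·p_x/p_y]^(2).
Substitute y = (y/x)·x into the budget: x* = I/(p_x + p_y·(y/x)).
Numerically y/x = 0.219727, so x* = 28/(11.25 + 12·0.219727) = 2.0163 and y* = 0.219727·2.0163 = 0.443.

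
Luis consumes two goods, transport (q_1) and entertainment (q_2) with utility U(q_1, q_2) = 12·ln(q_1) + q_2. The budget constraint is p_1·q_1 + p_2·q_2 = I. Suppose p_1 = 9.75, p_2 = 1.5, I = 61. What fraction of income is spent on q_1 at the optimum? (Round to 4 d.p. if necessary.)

So q_1*(p_1,p_2) = 12·p_2/p_1, independent of income; and q_2* = (I − 12·p_2)/p_2.
At the given prices: q_1* = 12·1.5/9.75 = 1.8462, and q_2* = 28.6667.
Expenditure on q_1: 9.75·1.8462 = 18; share = 0.2951.

share on q_1 = 0.2951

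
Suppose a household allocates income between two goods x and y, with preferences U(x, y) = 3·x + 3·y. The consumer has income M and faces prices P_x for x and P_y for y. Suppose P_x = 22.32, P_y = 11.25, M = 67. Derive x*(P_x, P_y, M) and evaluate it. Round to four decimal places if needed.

x* = 0

y gives more utility per dollar, so spend all income on y: y* = M/P_y, x* = 0.
Numerically: x* = 0, y* = 5.9556.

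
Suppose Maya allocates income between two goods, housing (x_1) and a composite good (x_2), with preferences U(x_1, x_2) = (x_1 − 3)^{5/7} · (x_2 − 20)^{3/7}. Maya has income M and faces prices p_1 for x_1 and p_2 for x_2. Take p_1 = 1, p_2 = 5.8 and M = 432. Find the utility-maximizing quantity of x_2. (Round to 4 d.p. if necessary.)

x_2* = 40.2371

MRS = (5/3)·(x_2−20)/(x_1−3). Tangency with p_1/p_2 gives x_2−20 = (3/5)·(p_1/p_2)·(x_1−3).
After buying the subsistence bundle (3, 20), a share 0.625 of the remaining income goes to x_1: x_1* = 3 + 0.625·(M − 3p_1 − 20p_2)/p_1.
Discretionary income = 432 − 3·1 − 20·5.8 = 313; x_2* = 20 + 0.375·313/5.8 = 40.2371.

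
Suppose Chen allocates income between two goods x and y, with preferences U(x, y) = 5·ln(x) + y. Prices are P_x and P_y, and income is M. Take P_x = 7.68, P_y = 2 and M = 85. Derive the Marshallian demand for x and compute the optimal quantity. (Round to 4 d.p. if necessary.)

Set MRS = P_x/P_y: (5/x)/1 = P_x/P_y.
So x*(P_x,P_y) = 5·P_y/P_x, independent of income; and y* = (M − 5·P_y)/P_y.
At the given prices: x* = 5·2/7.68 = 1.3021.

x* = 1.3021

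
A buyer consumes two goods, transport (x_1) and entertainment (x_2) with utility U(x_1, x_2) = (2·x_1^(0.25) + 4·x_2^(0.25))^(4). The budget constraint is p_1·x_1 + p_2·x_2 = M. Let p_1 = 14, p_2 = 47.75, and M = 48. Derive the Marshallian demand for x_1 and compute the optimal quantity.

Numerically x_2/x_1 = 0.490809, so x_1* = 48/(14 + 47.75·0.490809) = 1.2822.

x_1* = 1.2822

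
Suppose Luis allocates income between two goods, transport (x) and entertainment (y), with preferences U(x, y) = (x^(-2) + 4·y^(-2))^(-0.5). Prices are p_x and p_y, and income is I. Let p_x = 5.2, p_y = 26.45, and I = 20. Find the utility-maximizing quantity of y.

y* = 0.6234

Numerically y/x = 0.923023, so x* = 20/(5.2 + 26.45·0.923023) = 0.6754 and y* = 0.923023·0.6754 = 0.6234.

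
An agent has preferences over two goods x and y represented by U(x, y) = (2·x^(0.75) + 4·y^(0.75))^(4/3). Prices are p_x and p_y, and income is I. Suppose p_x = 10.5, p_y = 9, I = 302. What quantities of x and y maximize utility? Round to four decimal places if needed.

MU_x ∝ 2·x^(-0.25), MU_y ∝ 4·y^(-0.25), so MRS = (1/2)·(y/x)^(0.25) = p_x/p_y.
Hence y/x = (2·p_x/p_y)^(1/(0.25)), i.e. raised to the 4 power.
Substitute y = (y/x)·x into the budget: x* = I/(p_x + p_y·(y/x)).
Numerically y/x = 29.641975, so x* = 302/(10.5 + 9·29.641975) = 1.0892 and y* = 29.641975·1.0892 = 32.2849.

x* = 1.0892, y* = 32.2849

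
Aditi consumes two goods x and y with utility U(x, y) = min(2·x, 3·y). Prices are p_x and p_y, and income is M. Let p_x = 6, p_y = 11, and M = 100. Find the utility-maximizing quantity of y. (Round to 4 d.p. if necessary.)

Demand: x*(p_x,p_y,M) = 3·M/(3·p_x + 2·p_y), y* = 2·M/(3·p_x + 2·p_y).
Here 3·6 + 2·11 = 40, giving y* = 5.

y* = 5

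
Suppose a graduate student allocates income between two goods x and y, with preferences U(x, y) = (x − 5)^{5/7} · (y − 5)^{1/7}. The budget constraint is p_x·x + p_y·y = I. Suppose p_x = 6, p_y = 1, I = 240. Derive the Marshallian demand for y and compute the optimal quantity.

y* = 39.1667

This is Cobb-Douglas in (x−5, y−5): tangency gives 5/7·p_y·(y−5) = 1/7·p_x·(x−5).
Substituting into the budget: x* = 5 + 5/6·(I − 5·p_x − 5·p_y)/p_x, and y* = 5 + 1/6·(…)/p_y.
Discretionary income = 240 − 5·6 − 5·1 = 205; y* = 5 + 1/6·205/1 = 39.1667.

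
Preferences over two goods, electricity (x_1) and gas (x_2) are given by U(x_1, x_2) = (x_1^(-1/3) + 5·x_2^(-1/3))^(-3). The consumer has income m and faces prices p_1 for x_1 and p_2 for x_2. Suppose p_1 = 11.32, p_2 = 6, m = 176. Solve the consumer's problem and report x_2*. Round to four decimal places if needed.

x_2* = 21.7202

From the CES first-order condition, (1/5)·(x_2/x_1)^(4/3) = p_1/p_2.
Solve for the ratio: x_2/x_1 = [5·p_1/p_2]^(0.75).
With the ratio pinned down, the budget gives x_1* = m/(p_1 + p_2·(x_2/x_1)) and x_2* = (x_2/x_1)·x_1*.
Numerically x_2/x_1 = 5.382684, so x_1* = 176/(11.32 + 6·5.382684) = 4.0352 and x_2* = 5.382684·4.0352 = 21.7202.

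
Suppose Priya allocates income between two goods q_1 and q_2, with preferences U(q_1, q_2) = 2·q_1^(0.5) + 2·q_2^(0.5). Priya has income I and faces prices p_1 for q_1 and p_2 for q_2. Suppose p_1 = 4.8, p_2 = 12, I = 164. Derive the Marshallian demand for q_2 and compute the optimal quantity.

q_2* = 3.9048

Substitute q_2 = (q_2/q_1)·q_1 into the budget: q_1* = I/(p_1 + p_2·(q_2/q_1)).
Numerically q_2/q_1 = 0.16, so q_1* = 164/(4.8 + 12·0.16) = 24.4048 and q_2* = 0.16·24.4048 = 3.9048.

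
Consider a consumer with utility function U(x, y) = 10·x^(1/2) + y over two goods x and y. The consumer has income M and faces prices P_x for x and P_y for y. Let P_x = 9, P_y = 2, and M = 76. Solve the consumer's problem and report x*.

x* = 1.2346

MU_x = 5/√x, MU_y = 1. Tangency: 5/√x = P_x/P_y.
Solve: √x = 5·P_y/P_x, so x*(P_x,P_y) = (5·P_y/P_x)², and y* = (M − P_x·x*)/P_y.
Plugging in: x* = (5·2/9)² = 1.2346.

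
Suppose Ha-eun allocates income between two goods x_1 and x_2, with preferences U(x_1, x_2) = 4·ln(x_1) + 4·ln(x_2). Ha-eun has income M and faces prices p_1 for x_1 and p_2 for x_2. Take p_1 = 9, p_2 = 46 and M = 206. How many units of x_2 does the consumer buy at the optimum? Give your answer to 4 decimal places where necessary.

Tangency: MRS = x_2/x_1 = p_1/p_2.
Rearranging, p_2·x_2 = p_1·x_1. Substituting into the budget gives p_1·x_1·(1 + 1) = M.
Demand: x_1*(p_1,p_2,M) = 0.5·M/p_1 and x_2* = 0.5·M/p_2.
At p_1=9, p_2=46, M=206: x_2* = 0.5·206/46 = 2.2391.

x_2* = 2.2391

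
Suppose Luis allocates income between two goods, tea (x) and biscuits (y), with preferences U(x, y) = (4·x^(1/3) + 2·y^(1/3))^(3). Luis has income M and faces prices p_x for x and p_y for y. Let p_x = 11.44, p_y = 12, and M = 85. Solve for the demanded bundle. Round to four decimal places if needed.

MU_x ∝ 4·x^(-2/3), MU_y ∝ 2·y^(-2/3), so MRS = 2·(y/x)^(2/3) = p_x/p_y.
Hence y/x = ((1/2)·p_x/p_y)^(1/(2/3)), i.e. raised to the 1.5 power.
With the ratio pinned down, the budget gives x* = M/(p_x + p_y·(y/x)) and y* = (y/x)·x*.
Numerically y/x = 0.329096, so x* = 85/(11.44 + 12·0.329096) = 5.5234 and y* = 0.329096·5.5234 = 1.8177.

x* = 5.5234, y* = 1.8177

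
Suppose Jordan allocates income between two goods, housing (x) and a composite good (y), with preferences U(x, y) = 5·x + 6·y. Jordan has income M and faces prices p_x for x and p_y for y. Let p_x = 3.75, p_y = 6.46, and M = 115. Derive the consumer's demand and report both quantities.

x* = 30.6667, y* = 0

Perfect substitutes: compare marginal utility per dollar. 5/p_x vs 6/p_y → 1.3333 vs 0.9288.
x gives more utility per dollar, so spend all income on x: x* = M/p_x, y* = 0.
Numerically: x* = 30.6667, y* = 0.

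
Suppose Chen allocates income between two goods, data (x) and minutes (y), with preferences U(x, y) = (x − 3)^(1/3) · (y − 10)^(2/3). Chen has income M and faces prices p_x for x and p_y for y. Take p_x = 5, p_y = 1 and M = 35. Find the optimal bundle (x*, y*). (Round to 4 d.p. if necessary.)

x* = 3.6667, y* = 16.6667

Substituting into the budget: x* = 3 + 1/3·(M − 3·p_x − 10·p_y)/p_x, and y* = 10 + 2/3·(…)/p_y.
Discretionary income = 35 − 3·5 − 10·1 = 10; x* = 3 + 1/3·10/5 = 3.6667; y* = 10 + 2/3·10/1 = 16.6667.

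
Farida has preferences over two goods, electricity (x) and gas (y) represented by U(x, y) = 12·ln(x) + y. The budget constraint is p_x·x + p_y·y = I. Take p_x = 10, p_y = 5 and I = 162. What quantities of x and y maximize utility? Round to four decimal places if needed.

Set MRS = p_x/p_y: (12/x)/1 = p_x/p_y.
So x*(p_x,p_y) = 12·p_y/p_x, independent of income; and y* = (I − 12·p_y)/p_y.
At the given prices: x* = 12·5/10 = 6, and y* = 20.4.

x* = 6, y* = 20.4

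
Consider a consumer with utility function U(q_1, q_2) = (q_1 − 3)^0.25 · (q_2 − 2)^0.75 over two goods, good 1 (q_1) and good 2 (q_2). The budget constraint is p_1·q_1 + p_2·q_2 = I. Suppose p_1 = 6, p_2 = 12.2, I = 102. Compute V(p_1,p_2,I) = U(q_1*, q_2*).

V = 3.3244

This is Cobb-Douglas in (q_1−3, q_2−2): tangency gives 0.25·p_2·(q_2−2) = 0.75·p_1·(q_1−3).
After buying the subsistence bundle (3, 2), a share 0.25 of the remaining income goes to q_1: q_1* = 3 + 0.25·(I − 3p_1 − 2p_2)/p_1.
Discretionary income = 102 − 3·6 − 2·12.2 = 59.6; q_1* = 3 + 0.25·59.6/6 = 5.4833; q_2* = 2 + 0.75·59.6/12.2 = 5.6639.
Utility at the optimum: U(5.4833, 5.6639) = 3.3244.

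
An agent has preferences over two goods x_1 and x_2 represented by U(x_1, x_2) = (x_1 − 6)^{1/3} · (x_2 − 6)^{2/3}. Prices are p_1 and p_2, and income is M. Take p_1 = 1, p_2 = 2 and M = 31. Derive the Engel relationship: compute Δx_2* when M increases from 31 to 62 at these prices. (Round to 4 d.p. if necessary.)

Substituting into the budget: x_1* = 6 + 1/3·(M − 6·p_1 − 6·p_2)/p_1, and x_2* = 6 + 2/3·(…)/p_2.
Discretionary income = 31 − 6·1 − 6·2 = 13; x_2* = 6 + 2/3·13/2 = 10.3333.
At M' = 62: x_2* = 20.6667. Change: 20.6667 − 10.3333 = 10.3333.

Δx_2* = 10.3333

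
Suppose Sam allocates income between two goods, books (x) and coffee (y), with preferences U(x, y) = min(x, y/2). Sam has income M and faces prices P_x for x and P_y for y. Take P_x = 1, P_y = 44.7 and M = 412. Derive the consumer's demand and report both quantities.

x* = 4.5575, y* = 9.115

With perfect complements, no substitution: consume in ratio x:y = 1:2.
Budget: P_x·x + P_y·2·x = M, so (P_x + 2·P_y)·x = M.
Demand: x*(P_x,P_y,M) = M/(P_x + 2·P_y), y* = 2·M/(P_x + 2·P_y).
Here 1 + 2·44.7 = 90.4, giving x* = 4.5575 and y* = 9.115.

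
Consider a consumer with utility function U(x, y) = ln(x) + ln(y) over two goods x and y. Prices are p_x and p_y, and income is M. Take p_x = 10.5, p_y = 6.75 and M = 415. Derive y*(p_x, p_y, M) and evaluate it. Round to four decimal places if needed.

The MRS is y/x. Set MRS = p_x/p_y.
So p_y·y = p_x·x; combined with the budget, a share 0.5 of income goes to x.
Demand: x*(p_x,p_y,M) = 0.5·M/p_x and y* = 0.5·M/p_y.
At p_x=10.5, p_y=6.75, M=415: y* = 0.5·415/6.75 = 30.7407.

y* = 30.7407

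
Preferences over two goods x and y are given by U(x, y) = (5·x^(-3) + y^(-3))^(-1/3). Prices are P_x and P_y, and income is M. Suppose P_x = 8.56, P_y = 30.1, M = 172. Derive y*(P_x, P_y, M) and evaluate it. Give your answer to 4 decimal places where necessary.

Substitute y = (y/x)·x into the budget: x* = M/(P_x + P_y·(y/x)).
Numerically y/x = 0.488354, so x* = 172/(8.56 + 30.1·0.488354) = 7.3948 and y* = 0.488354·7.3948 = 3.6113.

y* = 3.6113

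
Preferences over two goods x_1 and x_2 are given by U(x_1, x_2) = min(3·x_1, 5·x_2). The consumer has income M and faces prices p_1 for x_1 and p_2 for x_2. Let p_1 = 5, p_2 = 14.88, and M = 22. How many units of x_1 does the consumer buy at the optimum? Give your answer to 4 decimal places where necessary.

Demand: x_1*(p_1,p_2,M) = 5·M/(5·p_1 + 3·p_2), x_2* = 3·M/(5·p_1 + 3·p_2).
Here 5·5 + 3·14.88 = 69.64, giving x_1* = 1.5796.

x_1* = 1.5796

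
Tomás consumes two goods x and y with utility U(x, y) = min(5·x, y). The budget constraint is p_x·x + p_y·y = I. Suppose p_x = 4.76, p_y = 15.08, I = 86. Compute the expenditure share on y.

share on y = 0.9406

Here 4.76 + 5·15.08 = 80.16, giving x* = 1.0729 and y* = 5.3643.
Expenditure on y: 15.08·5.3643 = 80.8932; share = 0.9406.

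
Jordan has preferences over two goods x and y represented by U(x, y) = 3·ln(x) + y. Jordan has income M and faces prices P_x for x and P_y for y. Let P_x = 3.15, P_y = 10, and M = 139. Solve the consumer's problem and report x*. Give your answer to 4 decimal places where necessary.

x* = 9.5238

Set MRS = P_x/P_y: (3/x)/1 = P_x/P_y.
So x*(P_x,P_y) = 3·P_y/P_x, independent of income; and y* = (M − 3·P_y)/P_y.
At the given prices: x* = 3·10/3.15 = 9.5238.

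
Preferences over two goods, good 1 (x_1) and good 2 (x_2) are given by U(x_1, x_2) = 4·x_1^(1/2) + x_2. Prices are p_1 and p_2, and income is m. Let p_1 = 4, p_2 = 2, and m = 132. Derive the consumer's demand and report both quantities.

Thus x_1* = (2·p_2/p_1)² — independent of m — with the rest of income spent on x_2.
Plugging in: x_1* = (2·2/4)² = 1, x_2* = 64.

x_1* = 1, x_2* = 64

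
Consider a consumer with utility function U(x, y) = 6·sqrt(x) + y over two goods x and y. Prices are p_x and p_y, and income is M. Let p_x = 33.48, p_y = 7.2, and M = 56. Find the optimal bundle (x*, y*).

Utility is quasi-linear in y; the FOC for x is 3/√x = p_x/p_y.
Solve: √x = 3·p_y/p_x, so x*(p_x,p_y) = (3·p_y/p_x)², and y* = (M − p_x·x*)/p_y.
Plugging in: x* = (3·7.2/33.48)² = 0.4162, y* = 5.8423.

x* = 0.4162, y* = 5.8423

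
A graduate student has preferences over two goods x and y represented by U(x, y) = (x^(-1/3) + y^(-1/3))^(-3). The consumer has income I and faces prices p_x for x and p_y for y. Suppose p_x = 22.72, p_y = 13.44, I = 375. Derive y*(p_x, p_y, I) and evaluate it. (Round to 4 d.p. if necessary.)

y* = 13.0367

MRS = MU_x/MU_y = (y/x)^(4/3). Set equal to p_x/p_y.
Hence y/x = (p_x/p_y)^(1/(4/3)), i.e. raised to the 0.75 power.
With the ratio pinned down, the budget gives x* = I/(p_x + p_y·(y/x)) and y* = (y/x)·x*.
Numerically y/x = 1.482541, so x* = 375/(22.72 + 13.44·1.482541) = 8.7935 and y* = 1.482541·8.7935 = 13.0367.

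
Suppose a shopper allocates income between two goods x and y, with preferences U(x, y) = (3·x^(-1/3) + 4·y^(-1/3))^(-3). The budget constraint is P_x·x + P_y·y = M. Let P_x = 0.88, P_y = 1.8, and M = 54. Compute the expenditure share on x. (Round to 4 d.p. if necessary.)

share on x = 0.4026

From the CES first-order condition, (3/4)·(y/x)^(4/3) = P_x/P_y.
Solve for the ratio: y/x = [(4/3)·P_x/P_y]^(0.75).
With the ratio pinned down, the budget gives x* = M/(P_x + P_y·(y/x)) and y* = (y/x)·x*.
Numerically y/x = 0.725457, so x* = 54/(0.88 + 1.8·0.725457) = 24.7047 and y* = 0.725457·24.7047 = 17.9222.
Expenditure on x: 0.88·24.7047 = 21.7401; share = 0.4026.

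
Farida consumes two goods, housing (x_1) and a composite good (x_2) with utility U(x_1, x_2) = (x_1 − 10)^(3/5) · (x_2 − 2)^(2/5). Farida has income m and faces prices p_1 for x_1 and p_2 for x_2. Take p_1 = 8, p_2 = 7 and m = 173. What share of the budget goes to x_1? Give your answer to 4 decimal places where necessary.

share on x_1 = 0.7364

Let x_1' = x_1−10, x_2' = x_2−2. MRS = (3/2)·x_2'/x_1' = p_1/p_2.
Substituting into the budget: x_1* = 10 + 0.6·(m − 10·p_1 − 2·p_2)/p_1, and x_2* = 2 + 0.4·(…)/p_2.
Discretionary income = 173 − 10·8 − 2·7 = 79; x_1* = 10 + 0.6·79/8 = 15.925; x_2* = 2 + 0.4·79/7 = 6.5143.
Expenditure on x_1: 8·15.925 = 127.4; share = 0.7364.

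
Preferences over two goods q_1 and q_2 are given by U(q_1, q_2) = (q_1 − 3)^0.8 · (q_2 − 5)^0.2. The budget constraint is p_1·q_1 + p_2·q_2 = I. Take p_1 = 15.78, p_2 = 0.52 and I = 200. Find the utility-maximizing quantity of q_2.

Let q_1' = q_1−3, q_2' = q_2−5. MRS = 4·q_2'/q_1' = p_1/p_2.
After buying the subsistence bundle (3, 5), a share 0.8 of the remaining income goes to q_1: q_1* = 3 + 0.8·(I − 3p_1 − 5p_2)/p_1.
Discretionary income = 200 − 3·15.78 − 5·0.52 = 150.06; q_2* = 5 + 0.2·150.06/0.52 = 62.7154.

q_2* = 62.7154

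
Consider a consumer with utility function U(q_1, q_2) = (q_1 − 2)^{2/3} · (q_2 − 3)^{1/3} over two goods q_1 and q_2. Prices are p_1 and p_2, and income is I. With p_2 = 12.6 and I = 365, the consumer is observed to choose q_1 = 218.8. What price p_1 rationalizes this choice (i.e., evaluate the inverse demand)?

p_1 = 1

MRS = 2·(q_2−3)/(q_1−2). Tangency with p_1/p_2 gives q_2−3 = (1/2)·(p_1/p_2)·(q_1−2).
Substituting into the budget: q_1* = 2 + 2/3·(I − 2·p_1 − 3·p_2)/p_1, and q_2* = 3 + 1/3·(…)/p_2.
Set q_1* = 218.8 in the demand function and solve for p_1: p_1 = 1.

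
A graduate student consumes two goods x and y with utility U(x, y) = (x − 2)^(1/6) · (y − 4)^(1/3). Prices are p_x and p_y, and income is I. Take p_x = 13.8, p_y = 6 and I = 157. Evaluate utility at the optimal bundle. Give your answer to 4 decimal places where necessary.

V = 2.6536

This is Cobb-Douglas in (x−2, y−4): tangency gives 1/6·p_y·(y−4) = 1/3·p_x·(x−2).
Substituting into the budget: x* = 2 + 1/3·(I − 2·p_x − 4·p_y)/p_x, and y* = 4 + 2/3·(…)/p_y.
Discretionary income = 157 − 2·13.8 − 4·6 = 105.4; x* = 2 + 1/3·105.4/13.8 = 4.5459; y* = 4 + 2/3·105.4/6 = 15.7111.
Utility at the optimum: U(4.5459, 15.7111) = 2.6536.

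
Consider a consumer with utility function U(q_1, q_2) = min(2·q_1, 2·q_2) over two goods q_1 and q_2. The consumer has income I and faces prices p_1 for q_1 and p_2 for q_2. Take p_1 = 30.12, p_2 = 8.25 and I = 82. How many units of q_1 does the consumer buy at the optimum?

Leontief preferences: the optimum is at the kink where q_1/2 = q_2/2, i.e. q_2 = q_1.
Budget: p_1·q_1 + p_2·q_1 = I, so (2·p_1 + 2·p_2)·q_1 = 2·I.
Demand: q_1*(p_1,p_2,I) = 2·I/(2·p_1 + 2·p_2), q_2* = 2·I/(2·p_1 + 2·p_2).
Here 2·30.12 + 2·8.25 = 76.74, giving q_1* = 2.1371.

q_1* = 2.1371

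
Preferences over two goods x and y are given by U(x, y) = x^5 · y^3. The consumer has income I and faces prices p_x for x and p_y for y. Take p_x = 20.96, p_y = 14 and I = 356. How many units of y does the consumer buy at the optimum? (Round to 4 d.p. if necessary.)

y* = 9.5357

The MRS is (5/3)·y/x. Set MRS = p_x/p_y.
So 5·p_y·y = 3·p_x·x; combined with the budget, a share 0.625 of income goes to x.
Demand: x*(p_x,p_y,I) = 0.625·I/p_x and y* = 0.375·I/p_y.
At p_x=20.96, p_y=14, I=356: y* = 0.375·356/14 = 9.5357.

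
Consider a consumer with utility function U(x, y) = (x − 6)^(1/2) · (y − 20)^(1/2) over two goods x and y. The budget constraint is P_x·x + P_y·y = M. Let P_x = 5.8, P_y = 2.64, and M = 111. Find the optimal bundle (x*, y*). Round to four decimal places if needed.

x* = 8.0172, y* = 24.4318

Let x' = x−6, y' = y−20. MRS = y'/x' = P_x/P_y.
Substituting into the budget: x* = 6 + 0.5·(M − 6·P_x − 20·P_y)/P_x, and y* = 20 + 0.5·(…)/P_y.
Discretionary income = 111 − 6·5.8 − 20·2.64 = 23.4; x* = 6 + 0.5·23.4/5.8 = 8.0172; y* = 20 + 0.5·23.4/2.64 = 24.4318.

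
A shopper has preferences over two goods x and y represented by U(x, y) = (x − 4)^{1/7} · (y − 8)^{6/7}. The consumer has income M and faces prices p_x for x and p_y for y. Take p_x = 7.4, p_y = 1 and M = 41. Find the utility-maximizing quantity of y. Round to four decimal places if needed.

Let x' = x−4, y' = y−8. MRS = (1/6)·y'/x' = p_x/p_y.
After buying the subsistence bundle (4, 8), a share 1/7 of the remaining income goes to x: x* = 4 + 1/7·(M − 4p_x − 8p_y)/p_x.
Discretionary income = 41 − 4·7.4 − 8·1 = 3.4; y* = 8 + 6/7·3.4/1 = 10.9143.

y* = 10.9143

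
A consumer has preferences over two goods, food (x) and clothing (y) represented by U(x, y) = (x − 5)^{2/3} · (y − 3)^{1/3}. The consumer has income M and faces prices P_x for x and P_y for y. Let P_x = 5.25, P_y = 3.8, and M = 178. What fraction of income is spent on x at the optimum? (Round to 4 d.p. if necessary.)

Let x' = x−5, y' = y−3. MRS = 2·y'/x' = P_x/P_y.
Substituting into the budget: x* = 5 + 2/3·(M − 5·P_x − 3·P_y)/P_x, and y* = 3 + 1/3·(…)/P_y.
Discretionary income = 178 − 5·5.25 − 3·3.8 = 140.35; x* = 5 + 2/3·140.35/5.25 = 22.8222; y* = 3 + 1/3·140.35/3.8 = 15.3114.
Expenditure on x: 5.25·22.8222 = 119.8167; share = 0.6731.

share on x = 0.6731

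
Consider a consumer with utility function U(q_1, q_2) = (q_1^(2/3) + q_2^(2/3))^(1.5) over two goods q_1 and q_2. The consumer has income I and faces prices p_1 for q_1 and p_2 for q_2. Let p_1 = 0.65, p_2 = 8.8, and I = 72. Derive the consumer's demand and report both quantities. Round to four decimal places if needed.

MRS = MU_q_1/MU_q_2 = (q_2/q_1)^(1/3). Set equal to p_1/p_2.
Hence q_2/q_1 = (p_1/p_2)^(1/(1/3)), i.e. raised to the 3 power.
Substitute q_2 = (q_2/q_1)·q_1 into the budget: q_1* = I/(p_1 + p_2·(q_2/q_1)).
Numerically q_2/q_1 = 0.000403, so q_1* = 72/(0.65 + 8.8·0.000403) = 110.1682 and q_2* = 0.000403·110.1682 = 0.0444.

q_1* = 110.1682, q_2* = 0.0444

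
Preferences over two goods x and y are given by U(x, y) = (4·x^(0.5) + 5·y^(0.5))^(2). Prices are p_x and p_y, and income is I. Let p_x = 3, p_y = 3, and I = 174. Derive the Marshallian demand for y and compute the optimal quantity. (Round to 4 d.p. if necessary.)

y* = 35.3659

MU_x ∝ 4·x^(-0.5), MU_y ∝ 5·y^(-0.5), so MRS = (4/5)·(y/x)^(0.5) = p_x/p_y.
Hence y/x = ((5/4)·p_x/p_y)^(1/(0.5)), i.e. raised to the 2 power.
With the ratio pinned down, the budget gives x* = I/(p_x + p_y·(y/x)) and y* = (y/x)·x*.
Numerically y/x = 1.5625, so x* = 174/(3 + 3·1.5625) = 22.6341 and y* = 1.5625·22.6341 = 35.3659.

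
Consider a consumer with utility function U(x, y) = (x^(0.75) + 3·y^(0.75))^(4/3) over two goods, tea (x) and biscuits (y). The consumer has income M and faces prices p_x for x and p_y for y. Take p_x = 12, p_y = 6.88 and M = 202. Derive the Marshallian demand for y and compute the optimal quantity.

y* = 29.2923

From the CES first-order condition, (1/3)·(y/x)^(0.25) = p_x/p_y.
Hence y/x = (3·p_x/p_y)^(1/(0.25)), i.e. raised to the 4 power.
With the ratio pinned down, the budget gives x* = M/(p_x + p_y·(y/x)) and y* = (y/x)·x*.
Numerically y/x = 749.646038, so x* = 202/(12 + 6.88·749.646038) = 0.0391 and y* = 749.646038·0.0391 = 29.2923.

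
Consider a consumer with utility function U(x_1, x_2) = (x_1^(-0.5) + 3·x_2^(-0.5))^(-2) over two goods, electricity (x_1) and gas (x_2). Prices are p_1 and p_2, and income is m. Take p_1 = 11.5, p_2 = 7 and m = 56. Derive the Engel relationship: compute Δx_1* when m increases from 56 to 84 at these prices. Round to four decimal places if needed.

Δx_1* = 0.8813

MU_x_1 ∝ x_1^(-1.5), MU_x_2 ∝ 3·x_2^(-1.5), so MRS = (1/3)·(x_2/x_1)^(1.5) = p_1/p_2.
Hence x_2/x_1 = (3·p_1/p_2)^(1/(1.5)), i.e. raised to the 2/3 power.
Substitute x_2 = (x_2/x_1)·x_1 into the budget: x_1* = m/(p_1 + p_2·(x_2/x_1)).
Numerically x_2/x_1 = 2.896103, so x_1* = 56/(11.5 + 7·2.896103) = 1.7625.
At m' = 84: x_1* = 2.6438. Change: 2.6438 − 1.7625 = 0.8813.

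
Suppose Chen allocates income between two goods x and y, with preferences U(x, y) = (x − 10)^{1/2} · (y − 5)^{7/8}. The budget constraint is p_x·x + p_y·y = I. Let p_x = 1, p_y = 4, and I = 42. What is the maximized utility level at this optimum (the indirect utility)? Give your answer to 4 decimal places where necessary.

V = 3.6783

MRS = (4/7)·(y−5)/(x−10). Tangency with p_x/p_y gives y−5 = (7/4)·(p_x/p_y)·(x−10).
After buying the subsistence bundle (10, 5), a share 4/11 of the remaining income goes to x: x* = 10 + 4/11·(I − 10p_x − 5p_y)/p_x.
Discretionary income = 42 − 10·1 − 5·4 = 12; x* = 10 + 4/11·12/1 = 14.3636; y* = 5 + 7/11·12/4 = 6.9091.
Utility at the optimum: U(14.3636, 6.9091) = 3.6783.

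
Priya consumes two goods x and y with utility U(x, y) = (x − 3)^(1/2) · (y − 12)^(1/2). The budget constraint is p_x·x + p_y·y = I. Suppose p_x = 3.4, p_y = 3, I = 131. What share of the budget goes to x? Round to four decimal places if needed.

share on x = 0.4015

Let x' = x−3, y' = y−12. MRS = y'/x' = p_x/p_y.
Substituting into the budget: x* = 3 + 0.5·(I − 3·p_x − 12·p_y)/p_x, and y* = 12 + 0.5·(…)/p_y.
Discretionary income = 131 − 3·3.4 − 12·3 = 84.8; x* = 3 + 0.5·84.8/3.4 = 15.4706; y* = 12 + 0.5·84.8/3 = 26.1333.
Expenditure on x: 3.4·15.4706 = 52.6; share = 0.4015.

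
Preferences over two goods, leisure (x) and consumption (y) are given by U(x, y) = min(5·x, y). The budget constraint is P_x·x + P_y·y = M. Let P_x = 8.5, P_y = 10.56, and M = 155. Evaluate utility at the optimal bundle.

V = 12.6427

Leontief preferences: the optimum is at the kink where x/1 = y/5, i.e. y = 5·x.
Budget: P_x·x + P_y·5·x = M, so (P_x + 5·P_y)·x = M.
Demand: x*(P_x,P_y,M) = M/(P_x + 5·P_y), y* = 5·M/(P_x + 5·P_y).
Here 8.5 + 5·10.56 = 61.3, giving x* = 2.5285 and y* = 12.6427.
Utility at the optimum: U(2.5285, 12.6427) = 12.6427.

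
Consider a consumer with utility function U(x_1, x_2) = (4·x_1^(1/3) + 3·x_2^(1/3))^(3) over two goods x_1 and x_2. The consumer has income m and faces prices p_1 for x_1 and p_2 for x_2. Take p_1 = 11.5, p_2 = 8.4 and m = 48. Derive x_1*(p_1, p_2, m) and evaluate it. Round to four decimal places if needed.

x_1* = 2.3716

From the CES first-order condition, (4/3)·(x_2/x_1)^(2/3) = p_1/p_2.
Hence x_2/x_1 = ((3/4)·p_1/p_2)^(1/(2/3)), i.e. raised to the 1.5 power.
With the ratio pinned down, the budget gives x_1* = m/(p_1 + p_2·(x_2/x_1)) and x_2* = (x_2/x_1)·x_1*.
Numerically x_2/x_1 = 1.040446, so x_1* = 48/(11.5 + 8.4·1.040446) = 2.3716.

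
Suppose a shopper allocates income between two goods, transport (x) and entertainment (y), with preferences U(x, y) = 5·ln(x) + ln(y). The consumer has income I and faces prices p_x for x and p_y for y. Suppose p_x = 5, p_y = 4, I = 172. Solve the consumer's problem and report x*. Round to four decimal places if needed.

x* = 28.6667

MU_x/MU_y = (5·y)/(x); tangency sets this equal to p_x/p_y.
Rearranging, p_y·y = (1/5)·p_x·x. Substituting into the budget gives p_x·x·(1 + (1/5)) = I.
Demand: x*(p_x,p_y,I) = 5/6·I/p_x and y* = 1/6·I/p_y.
At p_x=5, p_y=4, I=172: x* = 5/6·172/5 = 28.6667.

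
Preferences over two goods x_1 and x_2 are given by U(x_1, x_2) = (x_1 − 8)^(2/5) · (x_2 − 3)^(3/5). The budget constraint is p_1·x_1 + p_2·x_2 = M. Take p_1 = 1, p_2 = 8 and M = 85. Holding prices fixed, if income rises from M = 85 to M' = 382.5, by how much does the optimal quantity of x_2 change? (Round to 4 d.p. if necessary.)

Δx_2* = 22.3125

Let x_1' = x_1−8, x_2' = x_2−3. MRS = (2/3)·x_2'/x_1' = p_1/p_2.
After buying the subsistence bundle (8, 3), a share 0.4 of the remaining income goes to x_1: x_1* = 8 + 0.4·(M − 8p_1 − 3p_2)/p_1.
Discretionary income = 85 − 8·1 − 3·8 = 53; x_2* = 3 + 0.6·53/8 = 6.975.
At M' = 382.5: x_2* = 29.2875. Change: 29.2875 − 6.975 = 22.3125.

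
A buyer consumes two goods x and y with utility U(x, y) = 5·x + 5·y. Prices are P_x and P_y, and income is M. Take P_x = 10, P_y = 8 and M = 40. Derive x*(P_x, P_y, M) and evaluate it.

Perfect substitutes: compare marginal utility per dollar. 5/P_x vs 5/P_y → 0.5 vs 0.625.
y gives more utility per dollar, so spend all income on y: y* = M/P_y, x* = 0.
Numerically: x* = 0, y* = 5.

x* = 0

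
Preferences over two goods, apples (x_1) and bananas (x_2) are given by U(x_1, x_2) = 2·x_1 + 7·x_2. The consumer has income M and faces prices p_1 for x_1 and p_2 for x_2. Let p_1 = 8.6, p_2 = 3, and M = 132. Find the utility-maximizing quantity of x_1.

Perfect substitutes: compare marginal utility per dollar. 2/p_1 vs 7/p_2 → 0.2326 vs 2.3333.
x_2 gives more utility per dollar, so spend all income on x_2: x_2* = M/p_2, x_1* = 0.
Numerically: x_1* = 0, x_2* = 44.

x_1* = 0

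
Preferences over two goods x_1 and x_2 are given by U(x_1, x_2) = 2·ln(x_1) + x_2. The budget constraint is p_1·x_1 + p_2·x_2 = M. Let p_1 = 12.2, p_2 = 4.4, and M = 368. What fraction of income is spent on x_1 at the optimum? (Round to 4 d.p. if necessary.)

share on x_1 = 0.0239

MU_x_1 = 2/x_1, MU_x_2 = 1. Tangency: 2/x_1 = p_1/p_2.
So x_1*(p_1,p_2) = 2·p_2/p_1, independent of income; and x_2* = (M − 2·p_2)/p_2.
At the given prices: x_1* = 2·4.4/12.2 = 0.7213, and x_2* = 81.6364.
Expenditure on x_1: 12.2·0.7213 = 8.8; share = 0.0239.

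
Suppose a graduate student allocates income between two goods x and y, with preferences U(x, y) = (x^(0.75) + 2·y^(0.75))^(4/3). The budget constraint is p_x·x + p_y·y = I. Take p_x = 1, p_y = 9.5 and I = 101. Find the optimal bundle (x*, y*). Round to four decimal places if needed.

From the CES first-order condition, (1/2)·(y/x)^(0.25) = p_x/p_y.
Solve for the ratio: y/x = [2·p_x/p_y]^(4).
With the ratio pinned down, the budget gives x* = I/(p_x + p_y·(y/x)) and y* = (y/x)·x*.
Numerically y/x = 0.001964, so x* = 101/(1 + 9.5·0.001964) = 99.1497 and y* = 0.001964·99.1497 = 0.1948.

x* = 99.1497, y* = 0.1948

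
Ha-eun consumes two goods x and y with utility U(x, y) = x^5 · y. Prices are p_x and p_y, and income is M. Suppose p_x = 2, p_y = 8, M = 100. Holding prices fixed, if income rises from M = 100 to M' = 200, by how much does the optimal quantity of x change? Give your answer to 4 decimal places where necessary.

At p_x=2, p_y=8, M=100: x* = 5/6·100/2 = 41.6667.
At M' = 200: x* = 83.3333. Change: 83.3333 − 41.6667 = 41.6667.

Δx* = 41.6667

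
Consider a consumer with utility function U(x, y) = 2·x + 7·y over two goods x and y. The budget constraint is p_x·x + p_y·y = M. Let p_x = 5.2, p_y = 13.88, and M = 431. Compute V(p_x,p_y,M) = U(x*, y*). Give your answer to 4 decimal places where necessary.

Perfect substitutes: compare marginal utility per dollar. 2/p_x vs 7/p_y → 0.3846 vs 0.5043.
y gives more utility per dollar, so spend all income on y: y* = M/p_y, x* = 0.
Numerically: x* = 0, y* = 31.0519.
Utility at the optimum: U(0, 31.0519) = 217.3631.

V = 217.3631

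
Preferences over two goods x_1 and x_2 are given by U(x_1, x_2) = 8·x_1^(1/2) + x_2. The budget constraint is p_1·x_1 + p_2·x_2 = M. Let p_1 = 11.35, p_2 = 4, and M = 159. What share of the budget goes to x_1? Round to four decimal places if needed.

share on x_1 = 0.1419

MU_x_1 = 4/√x_1, MU_x_2 = 1. Tangency: 4/√x_1 = p_1/p_2.
Thus x_1* = (4·p_2/p_1)² — independent of M — with the rest of income spent on x_2.
Plugging in: x_1* = (4·4/11.35)² = 1.9872, x_2* = 34.1112.
Expenditure on x_1: 11.35·1.9872 = 22.5551; share = 0.1419.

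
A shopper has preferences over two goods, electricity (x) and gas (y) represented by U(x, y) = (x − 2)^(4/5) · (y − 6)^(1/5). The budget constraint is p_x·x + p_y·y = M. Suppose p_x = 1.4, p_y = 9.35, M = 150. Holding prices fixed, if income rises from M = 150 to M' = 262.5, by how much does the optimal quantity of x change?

This is Cobb-Douglas in (x−2, y−6): tangency gives 0.8·p_y·(y−6) = 0.2·p_x·(x−2).
Substituting into the budget: x* = 2 + 0.8·(M − 2·p_x − 6·p_y)/p_x, and y* = 6 + 0.2·(…)/p_y.
Discretionary income = 150 − 2·1.4 − 6·9.35 = 91.1; x* = 2 + 0.8·91.1/1.4 = 54.0571.
At M' = 262.5: x* = 118.3429. Change: 118.3429 − 54.0571 = 64.2857.

Δx* = 64.2857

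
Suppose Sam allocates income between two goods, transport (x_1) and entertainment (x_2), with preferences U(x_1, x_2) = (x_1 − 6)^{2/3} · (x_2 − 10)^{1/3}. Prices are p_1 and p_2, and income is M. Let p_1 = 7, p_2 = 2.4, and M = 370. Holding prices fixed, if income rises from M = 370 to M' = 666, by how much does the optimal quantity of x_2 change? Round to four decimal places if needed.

MRS = 2·(x_2−10)/(x_1−6). Tangency with p_1/p_2 gives x_2−10 = (1/2)·(p_1/p_2)·(x_1−6).
Substituting into the budget: x_1* = 6 + 2/3·(M − 6·p_1 − 10·p_2)/p_1, and x_2* = 10 + 1/3·(…)/p_2.
Discretionary income = 370 − 6·7 − 10·2.4 = 304; x_2* = 10 + 1/3·304/2.4 = 52.2222.
At M' = 666: x_2* = 93.3333. Change: 93.3333 − 52.2222 = 41.1111.

Δx_2* = 41.1111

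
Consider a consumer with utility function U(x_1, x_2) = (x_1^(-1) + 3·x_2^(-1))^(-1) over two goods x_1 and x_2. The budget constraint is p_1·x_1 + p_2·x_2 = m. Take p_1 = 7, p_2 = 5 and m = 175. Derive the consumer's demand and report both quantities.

x_1* = 10.1467, x_2* = 20.7946

MRS = MU_x_1/MU_x_2 = (1/3)·(x_2/x_1)^(2). Set equal to p_1/p_2.
Hence x_2/x_1 = (3·p_1/p_2)^(1/(2)), i.e. raised to the 0.5 power.
With the ratio pinned down, the budget gives x_1* = m/(p_1 + p_2·(x_2/x_1)) and x_2* = (x_2/x_1)·x_1*.
Numerically x_2/x_1 = 2.04939, so x_1* = 175/(7 + 5·2.04939) = 10.1467 and x_2* = 2.04939·10.1467 = 20.7946.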